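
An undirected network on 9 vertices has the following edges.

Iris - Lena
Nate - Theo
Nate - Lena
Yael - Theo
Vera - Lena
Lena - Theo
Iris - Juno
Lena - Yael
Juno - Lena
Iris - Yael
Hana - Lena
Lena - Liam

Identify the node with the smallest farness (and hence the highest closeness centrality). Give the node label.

Lena

Farness (sum of distances to all others) for each node — Hana:15, Iris:13, Juno:14, Lena:8, Liam:15, Nate:14, Theo:13, Vera:15, Yael:13.
The smallest farness is 8, for Lena, so Lena has the highest closeness.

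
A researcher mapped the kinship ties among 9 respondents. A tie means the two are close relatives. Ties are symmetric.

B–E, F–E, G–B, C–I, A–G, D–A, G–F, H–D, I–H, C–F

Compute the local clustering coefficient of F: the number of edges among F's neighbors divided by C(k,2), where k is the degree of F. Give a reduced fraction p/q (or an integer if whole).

0

F's neighbors: C, E, and G (k = 3).
Possible neighbor pairs: C(3,2) = 3. Edges among them: none → e = 0.
Clustering(F) = 0/3 = 0.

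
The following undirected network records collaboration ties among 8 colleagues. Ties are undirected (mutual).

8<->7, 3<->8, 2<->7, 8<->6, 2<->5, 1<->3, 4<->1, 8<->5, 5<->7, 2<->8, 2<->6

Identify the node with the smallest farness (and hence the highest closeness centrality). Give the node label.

8

Farness (sum of distances to all others) for each node — 1:16, 2:13, 3:12, 4:22, 5:14, 6:15, 7:14, 8:10.
The smallest farness is 10, for 8, so 8 has the highest closeness.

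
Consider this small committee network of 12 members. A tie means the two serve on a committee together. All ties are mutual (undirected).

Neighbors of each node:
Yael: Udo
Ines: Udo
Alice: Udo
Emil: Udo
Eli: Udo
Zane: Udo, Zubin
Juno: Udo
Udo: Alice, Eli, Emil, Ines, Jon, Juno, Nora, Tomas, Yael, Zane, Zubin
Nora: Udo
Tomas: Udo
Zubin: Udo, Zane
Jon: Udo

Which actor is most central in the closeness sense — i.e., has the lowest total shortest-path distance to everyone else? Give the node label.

Udo

Farness (sum of distances to all others) for each node — Alice:21, Eli:21, Emil:21, Ines:21, Jon:21, Juno:21, Nora:21, Tomas:21, Udo:11, Yael:21, Zane:20, Zubin:20.
The smallest farness is 11, for Udo, so Udo has the highest closeness.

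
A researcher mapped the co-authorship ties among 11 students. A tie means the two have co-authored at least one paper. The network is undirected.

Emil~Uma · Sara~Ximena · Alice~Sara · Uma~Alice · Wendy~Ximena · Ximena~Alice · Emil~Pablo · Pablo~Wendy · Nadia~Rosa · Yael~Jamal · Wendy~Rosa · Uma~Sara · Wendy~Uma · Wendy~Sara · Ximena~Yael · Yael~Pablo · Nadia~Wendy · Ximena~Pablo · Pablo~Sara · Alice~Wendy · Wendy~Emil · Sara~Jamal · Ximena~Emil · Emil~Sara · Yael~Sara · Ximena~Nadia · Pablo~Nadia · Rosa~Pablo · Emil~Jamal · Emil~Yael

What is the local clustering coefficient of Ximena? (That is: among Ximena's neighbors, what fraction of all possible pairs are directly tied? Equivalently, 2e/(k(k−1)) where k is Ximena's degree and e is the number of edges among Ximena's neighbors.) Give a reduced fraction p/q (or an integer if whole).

Ximena's neighbors: Alice, Emil, Nadia, Pablo, Sara, Wendy, and Yael (k = 7).
Possible neighbor pairs: C(7,2) = 21. Edges among them: Alice–Sara, Alice–Wendy, Emil–Pablo, Emil–Sara, Emil–Wendy, Emil–Yael, Nadia–Pablo, Nadia–Wendy, Pablo–Sara, Pablo–Wendy, Pablo–Yael, Sara–Wendy, Sara–Yael → e = 13.
Clustering(Ximena) = 13/21.

13/21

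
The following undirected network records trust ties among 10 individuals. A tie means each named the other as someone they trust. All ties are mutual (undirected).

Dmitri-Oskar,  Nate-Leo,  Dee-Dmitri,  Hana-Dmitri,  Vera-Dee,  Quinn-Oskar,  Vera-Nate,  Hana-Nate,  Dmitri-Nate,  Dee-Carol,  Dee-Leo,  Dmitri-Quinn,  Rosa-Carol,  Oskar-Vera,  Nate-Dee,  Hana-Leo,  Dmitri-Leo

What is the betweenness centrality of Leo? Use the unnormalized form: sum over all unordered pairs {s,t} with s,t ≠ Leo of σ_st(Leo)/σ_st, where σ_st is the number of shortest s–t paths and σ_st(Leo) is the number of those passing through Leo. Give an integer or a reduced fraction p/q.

Pairs whose geodesics pass through Leo — Hana–Rosa: 1/3; Hana–Dee: 1/3; Hana–Carol: 1/3.
All other pairs contribute 0.
Summing the contributions gives betweenness(Leo) = 1.

1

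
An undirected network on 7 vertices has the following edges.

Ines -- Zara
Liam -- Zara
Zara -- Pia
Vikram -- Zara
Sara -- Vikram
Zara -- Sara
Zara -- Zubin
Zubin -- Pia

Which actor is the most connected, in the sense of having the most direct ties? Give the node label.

Degrees — Ines:1, Liam:1, Pia:2, Sara:2, Vikram:2, Zara:6, Zubin:2.
The maximum is 6, attained only by Zara.

Zara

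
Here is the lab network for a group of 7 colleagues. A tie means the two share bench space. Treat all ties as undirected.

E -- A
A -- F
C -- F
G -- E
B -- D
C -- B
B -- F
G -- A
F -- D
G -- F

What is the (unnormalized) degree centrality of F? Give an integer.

5

F is directly tied to A, B, C, D, and G. That is 5 neighbors, so the degree of F is 5.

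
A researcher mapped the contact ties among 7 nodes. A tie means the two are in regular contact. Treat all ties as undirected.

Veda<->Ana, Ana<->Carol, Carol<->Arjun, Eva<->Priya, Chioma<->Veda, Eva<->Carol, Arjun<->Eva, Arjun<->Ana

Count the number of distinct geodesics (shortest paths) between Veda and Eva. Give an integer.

The shortest distance is 3. The length-3 paths are: Veda–Ana–Arjun–Eva; Veda–Ana–Carol–Eva.
That gives 2 distinct shortest paths.

2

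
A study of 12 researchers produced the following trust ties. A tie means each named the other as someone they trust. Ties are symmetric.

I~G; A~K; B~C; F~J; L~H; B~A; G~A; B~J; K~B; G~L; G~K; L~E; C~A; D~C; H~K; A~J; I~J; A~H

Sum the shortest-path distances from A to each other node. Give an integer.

Distances from A: B:1, C:1, D:2, E:3, F:2, G:1, H:1, I:2, J:1, K:1, L:2.
Sum = 1 + 1 + 2 + 3 + 2 + 1 + 1 + 2 + 1 + 1 + 2 = 17.

17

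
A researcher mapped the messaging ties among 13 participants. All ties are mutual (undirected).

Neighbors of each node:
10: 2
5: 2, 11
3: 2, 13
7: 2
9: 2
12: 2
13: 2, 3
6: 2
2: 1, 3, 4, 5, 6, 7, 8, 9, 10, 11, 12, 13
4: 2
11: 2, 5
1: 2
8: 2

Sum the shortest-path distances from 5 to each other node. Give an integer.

Distances from 5: 1:2, 2:1, 3:2, 4:2, 6:2, 7:2, 8:2, 9:2, 10:2, 11:1, 12:2, 13:2.
Sum = 2 + 1 + 2 + 2 + 2 + 2 + 2 + 2 + 2 + 1 + 2 + 2 = 22.

22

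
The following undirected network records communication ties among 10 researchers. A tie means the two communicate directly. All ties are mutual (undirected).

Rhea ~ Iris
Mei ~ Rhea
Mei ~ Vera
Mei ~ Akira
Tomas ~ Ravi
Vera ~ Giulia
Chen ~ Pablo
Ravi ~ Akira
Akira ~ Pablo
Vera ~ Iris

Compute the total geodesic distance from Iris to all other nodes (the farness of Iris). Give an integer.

Distances from Iris: Akira:3, Chen:5, Giulia:2, Mei:2, Pablo:4, Ravi:4, Rhea:1, Tomas:5, Vera:1.
Sum = 3 + 5 + 2 + 2 + 4 + 4 + 1 + 5 + 1 = 27.

27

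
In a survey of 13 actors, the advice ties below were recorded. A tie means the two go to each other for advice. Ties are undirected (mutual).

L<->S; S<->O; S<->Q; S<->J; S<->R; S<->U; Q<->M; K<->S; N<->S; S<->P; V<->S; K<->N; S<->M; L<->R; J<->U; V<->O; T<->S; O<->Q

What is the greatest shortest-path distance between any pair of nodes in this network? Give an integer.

2

Eccentricity of each node (its greatest distance to any other): J:2, K:2, L:2, M:2, N:2, O:2, P:2, Q:2, R:2, S:1, T:2, U:2, V:2.
The maximum eccentricity is 2, realized for instance by the pair R–M via R – S – M. So the diameter is 2.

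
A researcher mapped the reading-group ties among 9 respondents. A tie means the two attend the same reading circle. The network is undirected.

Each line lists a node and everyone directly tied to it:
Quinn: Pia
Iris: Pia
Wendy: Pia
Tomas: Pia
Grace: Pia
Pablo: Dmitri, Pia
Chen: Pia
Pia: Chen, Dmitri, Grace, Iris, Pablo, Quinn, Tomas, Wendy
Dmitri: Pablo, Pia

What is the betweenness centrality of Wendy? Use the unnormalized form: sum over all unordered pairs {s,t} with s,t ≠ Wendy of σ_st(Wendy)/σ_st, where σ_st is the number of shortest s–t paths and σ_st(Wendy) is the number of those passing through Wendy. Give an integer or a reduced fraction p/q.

0

No shortest path between any pair of other nodes passes through Wendy.
Summing the contributions gives betweenness(Wendy) = 0.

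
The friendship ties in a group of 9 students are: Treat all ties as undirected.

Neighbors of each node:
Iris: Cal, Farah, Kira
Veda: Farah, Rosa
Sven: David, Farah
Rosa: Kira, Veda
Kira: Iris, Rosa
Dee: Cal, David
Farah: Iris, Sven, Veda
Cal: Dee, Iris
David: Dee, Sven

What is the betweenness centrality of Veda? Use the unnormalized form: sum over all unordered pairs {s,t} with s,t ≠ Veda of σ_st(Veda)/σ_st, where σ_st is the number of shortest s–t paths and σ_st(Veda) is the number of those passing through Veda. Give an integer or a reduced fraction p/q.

3

Pairs whose geodesics pass through Veda — Farah–Rosa: 1; Sven–Rosa: 1; David–Rosa: 1.
All other pairs contribute 0.
Summing the contributions gives betweenness(Veda) = 3.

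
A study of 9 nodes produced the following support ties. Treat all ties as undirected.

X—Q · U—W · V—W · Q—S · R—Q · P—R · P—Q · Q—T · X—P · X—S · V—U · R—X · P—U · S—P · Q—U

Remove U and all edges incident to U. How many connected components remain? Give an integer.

Without U, the remaining ties split the others into: {P, Q, R, S, T, X}; {V, W}.
That's 2 separate components.

2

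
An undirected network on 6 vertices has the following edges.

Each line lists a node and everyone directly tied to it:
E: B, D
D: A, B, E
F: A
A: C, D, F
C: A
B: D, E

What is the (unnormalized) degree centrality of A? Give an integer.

A is directly tied to C, D, and F. That is 3 neighbors, so the degree of A is 3.

3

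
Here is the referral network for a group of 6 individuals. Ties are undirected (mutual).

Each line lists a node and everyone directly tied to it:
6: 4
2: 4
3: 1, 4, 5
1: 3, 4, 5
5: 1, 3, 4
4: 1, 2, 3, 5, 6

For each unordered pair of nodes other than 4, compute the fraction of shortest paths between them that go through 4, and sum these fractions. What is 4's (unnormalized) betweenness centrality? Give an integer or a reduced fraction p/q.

7

Pairs whose geodesics pass through 4 — 3–2: 1; 3–6: 1; 1–2: 1; 1–6: 1; 2–5: 1; 2–6: 1; 5–6: 1.
All other pairs contribute 0.
Summing the contributions gives betweenness(4) = 7.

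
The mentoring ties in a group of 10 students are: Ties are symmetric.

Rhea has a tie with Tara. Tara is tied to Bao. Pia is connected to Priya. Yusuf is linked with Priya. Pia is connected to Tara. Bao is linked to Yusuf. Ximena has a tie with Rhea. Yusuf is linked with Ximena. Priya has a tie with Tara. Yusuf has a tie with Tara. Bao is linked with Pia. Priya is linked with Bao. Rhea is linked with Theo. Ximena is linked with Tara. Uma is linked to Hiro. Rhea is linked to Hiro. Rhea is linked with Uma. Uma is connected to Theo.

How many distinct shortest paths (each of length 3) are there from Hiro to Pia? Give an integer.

1

The shortest distance is 3, and the only length-3 path is Hiro–Rhea–Tara–Pia. So there is exactly 1 shortest path.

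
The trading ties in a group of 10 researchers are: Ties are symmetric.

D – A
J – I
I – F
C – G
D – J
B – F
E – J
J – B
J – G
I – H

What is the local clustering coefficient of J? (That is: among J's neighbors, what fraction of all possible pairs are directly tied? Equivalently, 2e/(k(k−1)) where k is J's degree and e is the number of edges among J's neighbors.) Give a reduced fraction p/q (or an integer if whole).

J's neighbors: B, D, E, G, and I (k = 5).
Possible neighbor pairs: C(5,2) = 10. Edges among them: none → e = 0.
Clustering(J) = 0/10 = 0.

0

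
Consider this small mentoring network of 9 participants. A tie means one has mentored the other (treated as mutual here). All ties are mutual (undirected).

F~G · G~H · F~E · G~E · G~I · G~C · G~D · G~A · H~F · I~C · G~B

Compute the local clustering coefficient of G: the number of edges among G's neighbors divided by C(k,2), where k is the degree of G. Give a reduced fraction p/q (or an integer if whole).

3/28

G's neighbors: A, B, C, D, E, F, H, and I (k = 8).
Possible neighbor pairs: C(8,2) = 28. Edges among them: C–I, E–F, F–H → e = 3.
Clustering(G) = 3/28.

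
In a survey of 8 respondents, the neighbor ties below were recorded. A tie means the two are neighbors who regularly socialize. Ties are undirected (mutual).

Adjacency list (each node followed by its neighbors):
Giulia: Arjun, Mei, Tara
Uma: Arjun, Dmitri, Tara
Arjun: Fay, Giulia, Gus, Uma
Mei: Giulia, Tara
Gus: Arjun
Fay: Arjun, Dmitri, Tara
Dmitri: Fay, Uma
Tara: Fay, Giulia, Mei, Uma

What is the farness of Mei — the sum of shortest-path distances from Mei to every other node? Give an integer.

Distances from Mei: Arjun:2, Dmitri:3, Fay:2, Giulia:1, Gus:3, Tara:1, Uma:2.
Sum = 2 + 3 + 2 + 1 + 3 + 1 + 2 = 14.

14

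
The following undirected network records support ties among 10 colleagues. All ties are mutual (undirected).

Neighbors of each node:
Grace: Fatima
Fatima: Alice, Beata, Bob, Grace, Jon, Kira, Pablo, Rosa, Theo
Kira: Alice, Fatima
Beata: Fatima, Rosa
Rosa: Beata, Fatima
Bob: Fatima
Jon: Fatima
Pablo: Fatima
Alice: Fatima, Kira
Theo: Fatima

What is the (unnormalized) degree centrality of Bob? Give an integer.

1

Bob is directly tied to Fatima. That is 1 neighbor, so the degree of Bob is 1.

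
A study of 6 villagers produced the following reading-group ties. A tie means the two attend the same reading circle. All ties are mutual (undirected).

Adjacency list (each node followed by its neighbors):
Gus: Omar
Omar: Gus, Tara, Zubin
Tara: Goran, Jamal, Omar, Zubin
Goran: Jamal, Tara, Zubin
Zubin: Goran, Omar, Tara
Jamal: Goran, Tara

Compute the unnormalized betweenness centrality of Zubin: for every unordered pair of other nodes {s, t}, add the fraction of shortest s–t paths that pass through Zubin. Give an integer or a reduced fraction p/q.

Pairs whose geodesics pass through Zubin — Goran–Omar: 1/2; Goran–Gus: 1/2.
All other pairs contribute 0.
Summing the contributions gives betweenness(Zubin) = 1.

1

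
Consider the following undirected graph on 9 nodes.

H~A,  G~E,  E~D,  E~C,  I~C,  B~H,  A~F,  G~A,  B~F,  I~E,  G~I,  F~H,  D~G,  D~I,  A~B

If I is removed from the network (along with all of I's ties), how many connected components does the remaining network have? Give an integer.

I's neighbors (C, D, E, and G) remain reachable from one another through other ties, so the rest of the network stays in one piece.

1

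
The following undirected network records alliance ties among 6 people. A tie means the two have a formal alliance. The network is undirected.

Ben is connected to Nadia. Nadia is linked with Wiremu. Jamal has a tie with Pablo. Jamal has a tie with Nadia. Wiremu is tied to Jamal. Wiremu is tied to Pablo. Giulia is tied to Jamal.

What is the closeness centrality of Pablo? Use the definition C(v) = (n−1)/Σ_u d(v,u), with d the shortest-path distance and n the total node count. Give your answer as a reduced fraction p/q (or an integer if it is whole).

Distances from Pablo: Ben:3, Giulia:2, Jamal:1, Nadia:2, Wiremu:1. Sum = 9.
n = 6, so closeness = 5/9.

5/9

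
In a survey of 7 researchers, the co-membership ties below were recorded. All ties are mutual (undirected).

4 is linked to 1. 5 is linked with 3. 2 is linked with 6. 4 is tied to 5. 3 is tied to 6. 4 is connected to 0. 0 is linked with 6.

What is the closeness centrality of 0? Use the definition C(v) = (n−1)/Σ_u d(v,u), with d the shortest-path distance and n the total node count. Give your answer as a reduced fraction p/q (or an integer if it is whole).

Distances from 0: 1:2, 2:2, 3:2, 4:1, 5:2, 6:1. Sum = 10.
n = 7, so closeness = 6/10 = 3/5.

3/5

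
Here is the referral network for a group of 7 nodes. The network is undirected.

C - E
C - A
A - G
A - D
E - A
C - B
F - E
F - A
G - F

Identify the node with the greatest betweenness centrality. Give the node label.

A

Unnormalized betweenness of each node: A:17/2, B:0, C:5, D:0, E:1, F:1/2, G:0.
A has the largest value, 17/2, making it the main broker — the node through which the most shortest paths run.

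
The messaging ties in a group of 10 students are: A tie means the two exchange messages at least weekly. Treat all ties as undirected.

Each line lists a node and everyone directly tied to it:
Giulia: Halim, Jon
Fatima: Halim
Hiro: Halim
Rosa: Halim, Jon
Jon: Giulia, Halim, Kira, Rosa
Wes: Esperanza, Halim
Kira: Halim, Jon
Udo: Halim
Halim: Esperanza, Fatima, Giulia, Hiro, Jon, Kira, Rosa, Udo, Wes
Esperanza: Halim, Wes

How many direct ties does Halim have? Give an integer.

9

Halim is directly tied to Esperanza, Fatima, Giulia, Hiro, Jon, Kira, Rosa, Udo, and Wes. That is 9 neighbors, so the degree of Halim is 9.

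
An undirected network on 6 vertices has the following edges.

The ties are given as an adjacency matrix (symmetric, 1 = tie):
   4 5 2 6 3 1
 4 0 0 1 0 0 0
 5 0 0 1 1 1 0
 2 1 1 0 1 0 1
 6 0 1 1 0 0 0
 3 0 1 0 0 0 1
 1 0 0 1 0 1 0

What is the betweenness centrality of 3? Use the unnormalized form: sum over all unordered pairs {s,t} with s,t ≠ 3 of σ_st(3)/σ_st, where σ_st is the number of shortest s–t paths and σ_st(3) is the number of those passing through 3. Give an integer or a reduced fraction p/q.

Pairs whose geodesics pass through 3 — 5–1: 1/2.
All other pairs contribute 0.
Summing the contributions gives betweenness(3) = 1/2.

1/2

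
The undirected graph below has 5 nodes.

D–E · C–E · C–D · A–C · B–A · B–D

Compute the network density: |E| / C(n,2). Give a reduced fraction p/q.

3/5

There are 6 edges and 5 nodes, so the maximum possible is C(5,2) = 10.
Density = 6/10 = 3/5.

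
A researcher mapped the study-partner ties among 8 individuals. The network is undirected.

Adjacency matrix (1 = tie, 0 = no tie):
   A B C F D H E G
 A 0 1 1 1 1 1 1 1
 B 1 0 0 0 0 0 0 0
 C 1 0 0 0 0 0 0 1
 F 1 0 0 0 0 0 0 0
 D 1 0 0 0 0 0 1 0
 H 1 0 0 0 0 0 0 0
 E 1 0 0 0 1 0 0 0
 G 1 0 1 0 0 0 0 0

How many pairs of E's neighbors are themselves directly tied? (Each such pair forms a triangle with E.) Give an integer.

E's neighbors: A and D.
Neighbor pairs that are themselves tied: E–A–D. Each forms one triangle with E, for 1 in total.

1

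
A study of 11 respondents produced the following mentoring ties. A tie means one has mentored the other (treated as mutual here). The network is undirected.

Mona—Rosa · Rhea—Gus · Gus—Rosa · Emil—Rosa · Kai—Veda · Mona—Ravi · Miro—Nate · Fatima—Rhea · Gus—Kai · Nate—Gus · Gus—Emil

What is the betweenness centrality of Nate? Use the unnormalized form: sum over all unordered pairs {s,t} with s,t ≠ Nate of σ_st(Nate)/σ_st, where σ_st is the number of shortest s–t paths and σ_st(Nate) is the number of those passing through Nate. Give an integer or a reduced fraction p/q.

9

Pairs whose geodesics pass through Nate — Rhea–Miro: 1; Veda–Miro: 1; Rosa–Miro: 1; Kai–Miro: 1; Miro–Emil: 1; Miro–Mona: 1; Miro–Ravi: 1; Miro–Gus: 1; Miro–Fatima: 1.
All other pairs contribute 0.
Summing the contributions gives betweenness(Nate) = 9.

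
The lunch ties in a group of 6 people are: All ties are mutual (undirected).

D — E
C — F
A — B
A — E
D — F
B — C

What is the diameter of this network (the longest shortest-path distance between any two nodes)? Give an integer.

Eccentricity of each node (its greatest distance to any other): A:3, B:3, C:3, D:3, E:3, F:3.
The maximum eccentricity is 3, realized for instance by the pair D–B via D – F – C – B. So the diameter is 3.

3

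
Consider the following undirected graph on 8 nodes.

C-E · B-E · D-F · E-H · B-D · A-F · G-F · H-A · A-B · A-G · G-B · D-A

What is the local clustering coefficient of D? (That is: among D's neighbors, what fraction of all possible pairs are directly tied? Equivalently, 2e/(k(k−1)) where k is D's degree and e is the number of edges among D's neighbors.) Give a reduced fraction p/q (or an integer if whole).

D's neighbors: A, B, and F (k = 3).
Possible neighbor pairs: C(3,2) = 3. Edges among them: A–B, A–F → e = 2.
Clustering(D) = 2/3.

2/3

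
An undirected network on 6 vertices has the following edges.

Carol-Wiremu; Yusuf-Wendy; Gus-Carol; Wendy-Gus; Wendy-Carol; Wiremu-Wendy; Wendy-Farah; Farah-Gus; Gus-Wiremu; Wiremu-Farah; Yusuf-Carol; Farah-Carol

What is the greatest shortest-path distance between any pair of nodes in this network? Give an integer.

Eccentricity of each node (its greatest distance to any other): Carol:1, Farah:2, Gus:2, Wendy:1, Wiremu:2, Yusuf:2.
The maximum eccentricity is 2, realized for instance by the pair Farah–Yusuf via Farah – Wendy – Yusuf. So the diameter is 2.

2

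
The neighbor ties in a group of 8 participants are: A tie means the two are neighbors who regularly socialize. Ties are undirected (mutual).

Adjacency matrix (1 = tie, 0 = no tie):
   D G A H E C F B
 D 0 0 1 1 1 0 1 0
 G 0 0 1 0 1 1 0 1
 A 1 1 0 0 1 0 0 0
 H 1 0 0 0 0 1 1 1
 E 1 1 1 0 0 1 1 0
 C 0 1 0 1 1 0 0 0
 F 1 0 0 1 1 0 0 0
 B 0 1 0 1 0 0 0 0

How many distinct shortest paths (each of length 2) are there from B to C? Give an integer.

The shortest distance is 2. The length-2 paths are: B–G–C; B–H–C.
That gives 2 distinct shortest paths.

2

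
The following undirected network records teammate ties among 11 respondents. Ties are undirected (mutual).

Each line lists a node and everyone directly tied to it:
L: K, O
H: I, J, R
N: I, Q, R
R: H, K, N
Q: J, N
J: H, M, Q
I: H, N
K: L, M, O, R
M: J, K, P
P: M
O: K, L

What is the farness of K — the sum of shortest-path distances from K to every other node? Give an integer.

18

Distances from K: H:2, I:3, J:2, L:1, M:1, N:2, O:1, P:2, Q:3, R:1.
Sum = 2 + 3 + 2 + 1 + 1 + 2 + 1 + 2 + 3 + 1 = 18.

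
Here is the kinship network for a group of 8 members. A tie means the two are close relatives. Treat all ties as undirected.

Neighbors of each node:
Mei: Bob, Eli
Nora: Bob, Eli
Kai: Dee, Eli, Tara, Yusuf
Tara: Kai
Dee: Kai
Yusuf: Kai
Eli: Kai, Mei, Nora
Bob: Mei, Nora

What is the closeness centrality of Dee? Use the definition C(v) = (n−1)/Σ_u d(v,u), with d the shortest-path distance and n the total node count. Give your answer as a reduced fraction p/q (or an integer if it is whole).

7/17

Distances from Dee: Bob:4, Eli:2, Kai:1, Mei:3, Nora:3, Tara:2, Yusuf:2. Sum = 17.
n = 8, so closeness = 7/17.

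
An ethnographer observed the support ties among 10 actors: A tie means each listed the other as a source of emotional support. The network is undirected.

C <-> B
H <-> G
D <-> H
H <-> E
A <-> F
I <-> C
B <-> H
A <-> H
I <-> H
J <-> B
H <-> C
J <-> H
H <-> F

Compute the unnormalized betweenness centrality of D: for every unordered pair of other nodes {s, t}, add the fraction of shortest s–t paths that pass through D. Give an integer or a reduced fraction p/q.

No shortest path between any pair of other nodes passes through D.
Summing the contributions gives betweenness(D) = 0.

0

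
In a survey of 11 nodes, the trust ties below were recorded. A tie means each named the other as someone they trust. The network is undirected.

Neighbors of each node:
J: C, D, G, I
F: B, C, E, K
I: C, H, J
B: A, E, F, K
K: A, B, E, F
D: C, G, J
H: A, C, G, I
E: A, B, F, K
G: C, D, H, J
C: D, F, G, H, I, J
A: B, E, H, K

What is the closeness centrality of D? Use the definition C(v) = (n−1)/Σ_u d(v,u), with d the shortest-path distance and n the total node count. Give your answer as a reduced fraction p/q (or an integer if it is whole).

Distances from D: A:3, B:3, C:1, E:3, F:2, G:1, H:2, I:2, J:1, K:3. Sum = 21.
n = 11, so closeness = 10/21.

10/21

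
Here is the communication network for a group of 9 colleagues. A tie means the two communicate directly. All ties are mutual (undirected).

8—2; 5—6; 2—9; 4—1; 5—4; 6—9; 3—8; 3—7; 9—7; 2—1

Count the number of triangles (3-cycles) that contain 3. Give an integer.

0

3's neighbors are 7 and 8, but none of them are tied to each other, so no triangle contains 3.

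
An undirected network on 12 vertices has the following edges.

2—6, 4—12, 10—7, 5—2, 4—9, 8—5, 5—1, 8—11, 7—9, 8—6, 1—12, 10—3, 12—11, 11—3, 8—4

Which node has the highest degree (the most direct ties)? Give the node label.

8

Degrees — 1:2, 2:2, 3:2, 4:3, 5:3, 6:2, 7:2, 8:4, 9:2, 10:2, 11:3, 12:3.
The maximum is 4, attained only by 8.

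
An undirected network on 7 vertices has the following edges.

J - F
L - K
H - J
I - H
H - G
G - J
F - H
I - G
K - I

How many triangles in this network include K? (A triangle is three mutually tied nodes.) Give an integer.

K's neighbors are I and L, but none of them are tied to each other, so no triangle contains K.

0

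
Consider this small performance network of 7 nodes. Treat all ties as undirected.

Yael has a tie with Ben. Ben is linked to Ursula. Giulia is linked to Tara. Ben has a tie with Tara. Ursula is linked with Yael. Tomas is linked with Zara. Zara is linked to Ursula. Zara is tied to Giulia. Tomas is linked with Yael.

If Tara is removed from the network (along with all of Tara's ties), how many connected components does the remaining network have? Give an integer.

Tara's neighbors (Ben and Giulia) remain reachable from one another through other ties, so the rest of the network stays in one piece.

1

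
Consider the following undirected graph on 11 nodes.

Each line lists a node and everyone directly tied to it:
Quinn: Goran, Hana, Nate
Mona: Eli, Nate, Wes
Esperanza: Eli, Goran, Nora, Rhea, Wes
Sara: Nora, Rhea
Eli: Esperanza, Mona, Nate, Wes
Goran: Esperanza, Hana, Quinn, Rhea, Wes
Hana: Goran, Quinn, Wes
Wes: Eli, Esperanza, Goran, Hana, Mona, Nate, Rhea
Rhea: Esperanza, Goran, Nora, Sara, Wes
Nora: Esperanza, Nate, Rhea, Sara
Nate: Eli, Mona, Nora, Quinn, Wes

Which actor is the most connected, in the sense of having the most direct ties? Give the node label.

Wes

Degrees — Eli:4, Esperanza:5, Goran:5, Hana:3, Mona:3, Nate:5, Nora:4, Quinn:3, Rhea:5, Sara:2, Wes:7.
The maximum is 7, attained only by Wes.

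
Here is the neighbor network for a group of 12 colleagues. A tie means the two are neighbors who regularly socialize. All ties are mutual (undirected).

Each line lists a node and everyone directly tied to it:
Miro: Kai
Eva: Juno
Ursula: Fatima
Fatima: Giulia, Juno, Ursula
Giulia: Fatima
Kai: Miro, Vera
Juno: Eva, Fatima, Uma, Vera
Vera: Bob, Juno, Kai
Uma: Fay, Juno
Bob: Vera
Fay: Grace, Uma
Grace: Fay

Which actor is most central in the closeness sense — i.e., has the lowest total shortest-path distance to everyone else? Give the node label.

Farness (sum of distances to all others) for each node — Bob:34, Eva:30, Fatima:26, Fay:34, Giulia:36, Grace:44, Juno:20, Kai:32, Miro:42, Uma:26, Ursula:36, Vera:24.
The smallest farness is 20, for Juno, so Juno has the highest closeness.

Juno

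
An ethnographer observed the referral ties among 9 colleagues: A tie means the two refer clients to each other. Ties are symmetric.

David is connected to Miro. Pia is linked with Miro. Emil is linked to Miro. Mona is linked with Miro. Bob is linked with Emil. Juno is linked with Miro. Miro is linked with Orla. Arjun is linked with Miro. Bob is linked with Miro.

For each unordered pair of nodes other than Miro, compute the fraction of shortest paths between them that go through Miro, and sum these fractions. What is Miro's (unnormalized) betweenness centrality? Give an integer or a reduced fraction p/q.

Pairs whose geodesics pass through Miro — Mona–Arjun: 1; Mona–Juno: 1; Mona–Pia: 1; Mona–Bob: 1; Mona–David: 1; Mona–Emil: 1; Mona–Orla: 1; Arjun–Juno: 1; Arjun–Pia: 1; Arjun–Bob: 1; Arjun–David: 1; Arjun–Emil: 1; Arjun–Orla: 1; Juno–Pia: 1 … (+13 more pairs).
All other pairs contribute 0.
Summing the contributions gives betweenness(Miro) = 27.

27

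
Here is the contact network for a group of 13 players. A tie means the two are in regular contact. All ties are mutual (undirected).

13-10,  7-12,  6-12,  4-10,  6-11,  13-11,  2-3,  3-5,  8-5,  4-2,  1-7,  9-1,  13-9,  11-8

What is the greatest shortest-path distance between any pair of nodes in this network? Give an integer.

Eccentricity of each node (its greatest distance to any other): 1:6, 2:6, 3:6, 4:5, 5:5, 6:5, 7:6, 8:4, 9:5, 10:4, 11:4, 12:6, 13:4.
The maximum eccentricity is 6, realized for instance by the pair 3–1 via 3 – 5 – 8 – 11 – 13 – 9 – 1. So the diameter is 6.

6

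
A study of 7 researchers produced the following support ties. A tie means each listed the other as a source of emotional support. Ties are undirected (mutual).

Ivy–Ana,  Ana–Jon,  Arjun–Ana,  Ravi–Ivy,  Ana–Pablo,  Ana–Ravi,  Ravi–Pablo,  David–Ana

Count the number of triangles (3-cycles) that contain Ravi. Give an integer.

2

Ravi's neighbors: Ana, Ivy, and Pablo.
Neighbor pairs that are themselves tied: Ravi–Ana–Ivy; Ravi–Ana–Pablo. Each forms one triangle with Ravi, for 2 in total.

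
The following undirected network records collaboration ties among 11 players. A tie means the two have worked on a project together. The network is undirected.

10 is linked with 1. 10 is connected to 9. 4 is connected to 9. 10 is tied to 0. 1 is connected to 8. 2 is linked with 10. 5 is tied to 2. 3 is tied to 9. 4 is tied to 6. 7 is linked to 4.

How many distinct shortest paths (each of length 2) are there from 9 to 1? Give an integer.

1

The shortest distance is 2, and the only length-2 path is 9–10–1. So there is exactly 1 shortest path.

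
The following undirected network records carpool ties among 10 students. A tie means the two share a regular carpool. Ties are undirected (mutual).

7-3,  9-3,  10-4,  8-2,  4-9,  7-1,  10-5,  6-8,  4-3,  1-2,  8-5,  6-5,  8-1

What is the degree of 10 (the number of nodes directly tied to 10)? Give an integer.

10 is directly tied to 4 and 5. That is 2 neighbors, so the degree of 10 is 2.

2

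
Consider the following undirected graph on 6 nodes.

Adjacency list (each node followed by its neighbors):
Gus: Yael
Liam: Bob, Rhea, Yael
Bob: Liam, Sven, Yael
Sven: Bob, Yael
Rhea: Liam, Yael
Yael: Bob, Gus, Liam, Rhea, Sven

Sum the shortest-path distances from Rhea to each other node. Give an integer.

Distances from Rhea: Bob:2, Gus:2, Liam:1, Sven:2, Yael:1.
Sum = 2 + 2 + 1 + 2 + 1 = 8.

8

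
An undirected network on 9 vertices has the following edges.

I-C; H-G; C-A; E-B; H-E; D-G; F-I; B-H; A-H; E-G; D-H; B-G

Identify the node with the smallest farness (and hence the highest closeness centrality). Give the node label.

H

Farness (sum of distances to all others) for each node — A:15, B:19, C:18, D:20, E:19, F:30, G:18, H:14, I:23.
The smallest farness is 14, for H, so H has the highest closeness.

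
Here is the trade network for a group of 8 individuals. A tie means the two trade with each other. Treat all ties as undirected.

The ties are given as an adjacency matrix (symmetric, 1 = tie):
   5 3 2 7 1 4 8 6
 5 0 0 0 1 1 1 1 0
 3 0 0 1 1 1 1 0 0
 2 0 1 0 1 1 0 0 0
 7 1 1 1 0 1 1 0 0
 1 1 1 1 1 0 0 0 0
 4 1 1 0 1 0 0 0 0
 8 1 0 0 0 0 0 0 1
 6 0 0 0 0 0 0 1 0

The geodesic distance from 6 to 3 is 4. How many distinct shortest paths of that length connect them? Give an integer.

The shortest distance is 4. The length-4 paths are: 6–8–5–7–3; 6–8–5–1–3; 6–8–5–4–3.
That gives 3 distinct shortest paths.

3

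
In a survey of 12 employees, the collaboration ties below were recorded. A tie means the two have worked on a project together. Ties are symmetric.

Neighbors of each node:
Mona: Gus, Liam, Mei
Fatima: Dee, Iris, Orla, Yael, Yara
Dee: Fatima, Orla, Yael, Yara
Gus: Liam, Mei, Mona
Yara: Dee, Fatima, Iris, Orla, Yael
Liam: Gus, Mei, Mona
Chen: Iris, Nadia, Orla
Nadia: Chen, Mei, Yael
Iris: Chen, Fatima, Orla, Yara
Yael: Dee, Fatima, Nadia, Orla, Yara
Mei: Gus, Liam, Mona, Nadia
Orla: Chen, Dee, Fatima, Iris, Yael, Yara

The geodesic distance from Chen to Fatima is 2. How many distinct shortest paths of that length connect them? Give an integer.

The shortest distance is 2. The length-2 paths are: Chen–Iris–Fatima; Chen–Orla–Fatima.
That gives 2 distinct shortest paths.

2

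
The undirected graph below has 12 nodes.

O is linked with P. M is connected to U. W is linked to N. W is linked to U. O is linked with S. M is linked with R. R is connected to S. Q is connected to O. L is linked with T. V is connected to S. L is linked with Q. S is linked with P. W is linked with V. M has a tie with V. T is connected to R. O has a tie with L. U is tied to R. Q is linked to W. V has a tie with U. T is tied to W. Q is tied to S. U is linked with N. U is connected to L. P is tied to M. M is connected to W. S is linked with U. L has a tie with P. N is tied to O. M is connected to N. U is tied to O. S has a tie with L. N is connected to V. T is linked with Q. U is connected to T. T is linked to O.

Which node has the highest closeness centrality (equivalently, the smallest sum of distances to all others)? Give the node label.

U

Farness (sum of distances to all others) for each node — L:16, M:16, N:17, O:15, P:18, Q:17, R:18, S:15, T:16, U:13, V:17, W:16.
The smallest farness is 13, for U, so U has the highest closeness.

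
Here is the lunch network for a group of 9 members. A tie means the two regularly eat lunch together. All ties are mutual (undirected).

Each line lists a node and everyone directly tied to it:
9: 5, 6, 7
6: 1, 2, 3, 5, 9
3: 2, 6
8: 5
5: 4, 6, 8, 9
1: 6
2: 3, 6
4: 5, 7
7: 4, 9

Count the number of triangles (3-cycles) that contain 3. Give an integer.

3's neighbors: 2 and 6.
Neighbor pairs that are themselves tied: 3–2–6. Each forms one triangle with 3, for 1 in total.

1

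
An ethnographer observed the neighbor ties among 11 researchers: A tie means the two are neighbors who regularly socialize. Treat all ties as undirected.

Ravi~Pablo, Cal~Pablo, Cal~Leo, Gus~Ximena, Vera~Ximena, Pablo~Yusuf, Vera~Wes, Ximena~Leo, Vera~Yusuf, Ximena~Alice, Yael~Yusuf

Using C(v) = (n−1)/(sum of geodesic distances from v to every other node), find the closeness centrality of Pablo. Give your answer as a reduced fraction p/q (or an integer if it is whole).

Distances from Pablo: Alice:4, Cal:1, Gus:4, Leo:2, Ravi:1, Vera:2, Wes:3, Ximena:3, Yael:2, Yusuf:1. Sum = 23.
n = 11, so closeness = 10/23.

10/23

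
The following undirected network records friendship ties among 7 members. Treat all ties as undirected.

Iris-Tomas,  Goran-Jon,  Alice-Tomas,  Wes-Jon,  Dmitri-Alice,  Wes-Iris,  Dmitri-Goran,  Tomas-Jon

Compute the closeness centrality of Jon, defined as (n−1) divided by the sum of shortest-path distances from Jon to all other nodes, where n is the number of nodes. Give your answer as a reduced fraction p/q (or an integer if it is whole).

Distances from Jon: Alice:2, Dmitri:2, Goran:1, Iris:2, Tomas:1, Wes:1. Sum = 9.
n = 7, so closeness = 6/9 = 2/3.

2/3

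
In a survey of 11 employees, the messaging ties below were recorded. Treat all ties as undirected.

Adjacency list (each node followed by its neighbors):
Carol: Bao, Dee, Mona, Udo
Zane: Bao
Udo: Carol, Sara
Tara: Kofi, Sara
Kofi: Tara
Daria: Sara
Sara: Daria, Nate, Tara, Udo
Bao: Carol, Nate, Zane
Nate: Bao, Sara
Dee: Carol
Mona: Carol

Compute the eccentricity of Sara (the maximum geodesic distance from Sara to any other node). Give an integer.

Distances from Sara: Bao:2, Carol:2, Daria:1, Dee:3, Kofi:2, Mona:3, Nate:1, Tara:1, Udo:1, Zane:3.
The largest is 3 (to Mona, Dee, and Zane), so the eccentricity of Sara is 3.

3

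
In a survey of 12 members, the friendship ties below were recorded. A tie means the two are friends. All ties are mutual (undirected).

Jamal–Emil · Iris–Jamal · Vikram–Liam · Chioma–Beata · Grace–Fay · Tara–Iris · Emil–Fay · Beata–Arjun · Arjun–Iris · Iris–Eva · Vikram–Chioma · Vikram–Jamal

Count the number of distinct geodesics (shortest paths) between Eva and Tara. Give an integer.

1

The shortest distance is 2, and the only length-2 path is Eva–Iris–Tara. So there is exactly 1 shortest path.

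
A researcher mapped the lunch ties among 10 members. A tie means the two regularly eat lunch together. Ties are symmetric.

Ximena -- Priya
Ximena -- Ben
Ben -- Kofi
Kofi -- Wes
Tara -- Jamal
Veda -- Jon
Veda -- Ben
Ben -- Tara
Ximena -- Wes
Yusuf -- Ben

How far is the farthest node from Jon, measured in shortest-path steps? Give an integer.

Distances from Jon: Ben:2, Jamal:4, Kofi:3, Priya:4, Tara:3, Veda:1, Wes:4, Ximena:3, Yusuf:3.
The largest is 4 (to Wes, Priya, and Jamal), so the eccentricity of Jon is 4.

4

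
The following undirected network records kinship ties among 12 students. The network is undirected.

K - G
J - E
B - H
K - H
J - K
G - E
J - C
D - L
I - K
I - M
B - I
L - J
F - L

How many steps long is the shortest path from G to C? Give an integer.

3

One shortest route is G – K – J – C, which uses 3 edges, and at distance 2 from G we only reach {H, I, J}, which does not include C. So d(G,C) = 3.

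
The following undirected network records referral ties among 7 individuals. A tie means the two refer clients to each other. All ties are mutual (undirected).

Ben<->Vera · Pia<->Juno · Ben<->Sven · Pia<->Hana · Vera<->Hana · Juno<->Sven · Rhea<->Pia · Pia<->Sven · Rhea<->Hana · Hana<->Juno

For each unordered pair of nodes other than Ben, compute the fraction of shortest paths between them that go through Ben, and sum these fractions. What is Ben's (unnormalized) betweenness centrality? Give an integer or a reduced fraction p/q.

Pairs whose geodesics pass through Ben — Sven–Vera: 1.
All other pairs contribute 0.
Summing the contributions gives betweenness(Ben) = 1.

1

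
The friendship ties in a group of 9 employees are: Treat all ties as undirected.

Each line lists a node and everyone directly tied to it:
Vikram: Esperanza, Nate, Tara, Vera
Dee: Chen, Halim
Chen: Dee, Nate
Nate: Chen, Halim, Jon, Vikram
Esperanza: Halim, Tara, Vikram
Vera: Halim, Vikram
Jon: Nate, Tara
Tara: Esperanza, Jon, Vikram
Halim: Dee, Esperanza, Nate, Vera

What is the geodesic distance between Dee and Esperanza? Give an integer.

One shortest route is Dee – Halim – Esperanza, which uses 2 edges, and Dee and Esperanza are not directly tied, so nothing shorter exists. So d(Dee,Esperanza) = 2.

2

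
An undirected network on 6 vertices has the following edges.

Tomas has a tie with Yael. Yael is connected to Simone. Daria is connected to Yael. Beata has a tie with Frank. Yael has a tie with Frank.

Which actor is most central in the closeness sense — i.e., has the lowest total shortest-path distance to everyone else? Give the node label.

Yael

Farness (sum of distances to all others) for each node — Beata:12, Daria:10, Frank:8, Simone:10, Tomas:10, Yael:6.
The smallest farness is 6, for Yael, so Yael has the highest closeness.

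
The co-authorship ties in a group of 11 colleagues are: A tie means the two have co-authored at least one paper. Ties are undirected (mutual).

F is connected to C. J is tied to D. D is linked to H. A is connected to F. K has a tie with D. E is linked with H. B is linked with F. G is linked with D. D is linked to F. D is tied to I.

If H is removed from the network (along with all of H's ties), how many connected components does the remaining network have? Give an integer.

2

Without H, the remaining ties split the others into: {A, B, C, D, F, G, I, J, K}; {E}.
That's 2 separate components.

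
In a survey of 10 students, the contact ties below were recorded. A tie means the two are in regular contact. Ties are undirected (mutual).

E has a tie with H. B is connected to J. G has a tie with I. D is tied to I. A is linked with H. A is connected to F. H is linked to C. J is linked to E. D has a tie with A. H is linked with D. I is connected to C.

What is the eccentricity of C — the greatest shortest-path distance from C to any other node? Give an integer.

4

Distances from C: A:2, B:4, D:2, E:2, F:3, G:2, H:1, I:1, J:3.
The largest is 4 (to B), so the eccentricity of C is 4.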